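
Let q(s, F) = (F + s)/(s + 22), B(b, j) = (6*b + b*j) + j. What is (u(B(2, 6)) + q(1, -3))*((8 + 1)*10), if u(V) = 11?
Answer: 22590/23 ≈ 982.17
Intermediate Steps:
B(b, j) = j + 6*b + b*j
q(s, F) = (F + s)/(22 + s)
(u(B(2, 6)) + q(1, -3))*((8 + 1)*10) = (11 + (-3 + 1)/(22 + 1))*((8 + 1)*10) = (11 - 2/23)*(9*10) = (11 + (1/23)*(-2))*90 = (11 - 2/23)*90 = (251/23)*90 = 22590/23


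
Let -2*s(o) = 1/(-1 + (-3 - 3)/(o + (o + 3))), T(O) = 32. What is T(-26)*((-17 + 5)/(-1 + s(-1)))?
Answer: 5376/13 ≈ 413.54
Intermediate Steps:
s(o) = -1/(2*(-1 - 6/(3 + 2*o))) (s(o) = -1/(2*(-1 + (-3 - 3)/(o + (o + 3)))) = -1/(2*(-1 - 6/(o + (3 + o)))) = -1/(2*(-1 - 6/(3 + 2*o))))
T(-26)*((-17 + 5)/(-1 + s(-1))) = 32*((-17 + 5)/(-1 + (3 + 2*(-1))/(2*(9 + 2*(-1))))) = 32*(-12/(-1 + (3 - 2)/(2*(9 - 2)))) = 32*(-12/(-1 + (½)*1/7)) = 32*(-12/(-1 + (½)*(⅐)*1)) = 32*(-12/(-1 + 1/14)) = 32*(-12/(-13/14)) = 32*(-12*(-14/13)) = 32*(168/13) = 5376/13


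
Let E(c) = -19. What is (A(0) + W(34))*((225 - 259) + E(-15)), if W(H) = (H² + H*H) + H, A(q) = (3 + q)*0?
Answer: -124338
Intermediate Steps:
A(q) = 0
W(H) = H + 2*H² (W(H) = (H² + H²) + H = 2*H² + H = H + 2*H²)
(A(0) + W(34))*((225 - 259) + E(-15)) = (0 + 34*(1 + 2*34))*((225 - 259) - 19) = (0 + 34*(1 + 68))*(-34 - 19) = (0 + 34*69)*(-53) = (0 + 2346)*(-53) = 2346*(-53) = -124338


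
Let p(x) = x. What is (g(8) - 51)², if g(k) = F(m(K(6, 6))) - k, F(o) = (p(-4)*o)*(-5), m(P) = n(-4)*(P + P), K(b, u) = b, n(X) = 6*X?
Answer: 33860761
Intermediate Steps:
m(P) = -48*P (m(P) = (6*(-4))*(P + P) = -48*P)
F(o) = 20*o (F(o) = -4*o*(-5) = 20*o)
g(k) = -5760 - k (g(k) = 20*(-48*6) - k = 20*(-288) - k = -5760 - k)
(g(8) - 51)² = ((-5760 - 1*8) - 51)² = ((-5760 - 8) - 51)² = (-5768 - 51)² = (-5819)² = 33860761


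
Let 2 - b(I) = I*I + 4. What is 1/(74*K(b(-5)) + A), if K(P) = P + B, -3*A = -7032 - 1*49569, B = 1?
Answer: 1/16943 ≈ 5.9021e-5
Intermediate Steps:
b(I) = -2 - I² (b(I) = 2 - (I*I + 4) = 2 - (I² + 4) = 2 - (4 + I²) = 2 + (-4 - I²) = -2 - I²)
A = 18867 (A = -(-7032 - 1*49569)/3 = -(-7032 - 49569)/3 = -⅓*(-56601) = 18867)
K(P) = 1 + P (K(P) = P + 1 = 1 + P)
1/(74*K(b(-5)) + A) = 1/(74*(1 + (-2 - 1*(-5)²)) + 18867) = 1/(74*(1 + (-2 - 1*25)) + 18867) = 1/(74*(1 + (-2 - 25)) + 18867) = 1/(74*(1 - 27) + 18867) = 1/(74*(-26) + 18867) = 1/(-1924 + 18867) = 1/16943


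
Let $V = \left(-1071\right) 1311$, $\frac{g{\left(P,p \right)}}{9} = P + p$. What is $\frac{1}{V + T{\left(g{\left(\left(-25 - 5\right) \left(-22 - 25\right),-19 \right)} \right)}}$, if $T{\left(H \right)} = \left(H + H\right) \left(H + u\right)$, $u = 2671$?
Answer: $\frac{1}{378923139} \approx 2.6391 \cdot 10^{-9}$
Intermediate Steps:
$g{\left(P,p \right)} = 9 P + 9 p$ ($g{\left(P,p \right)} = 9 \left(P + p\right) = 9 P + 9 p$)
$T{\left(H \right)} = 2 H \left(2671 + H\right)$ ($T{\left(H \right)} = \left(H + H\right) \left(H + 2671\right) = 2 H \left(2671 + H\right)$)
$V = -1404081$
$\frac{1}{V + T{\left(g{\left(\left(-25 - 5\right) \left(-22 - 25\right),-19 \right)} \right)}} = \frac{1}{-1404081 + 2 \left(9 \left(-25 - 5\right) \left(-22 - 25\right) + 9 \left(-19\right)\right) \left(2671 + \left(9 \left(-25 - 5\right) \left(-22 - 25\right) + 9 \left(-19\right)\right)\right)} = \frac{1}{-1404081 + 2 \left(9 \left(\left(-30\right) \left(-47\right)\right) - 171\right) \left(2671 - \left(171 - 9 \left(\left(-30\right) \left(-47\right)\right)\right)\right)} = \frac{1}{-1404081 + 2 \left(9 \cdot 1410 - 171\right) \left(2671 + \left(9 \cdot 1410 - 171\right)\right)} = \frac{1}{-1404081 + 2 \left(12690 - 171\right) \left(2671 + \left(12690 - 171\right)\right)} = \frac{1}{-1404081 + 2 \cdot 12519 \left(2671 + 12519\right)} = \frac{1}{-1404081 + 2 \cdot 12519 \cdot 15190} = \frac{1}{-1404081 + 380327220} = \frac{1}{378923139}$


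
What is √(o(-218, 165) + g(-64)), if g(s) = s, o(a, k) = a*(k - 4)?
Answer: I*√35162 ≈ 187.52*I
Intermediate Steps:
o(a, k) = a*(-4 + k)
√(o(-218, 165) + g(-64)) = √(-218*(-4 + 165) - 64) = √(-218*161 - 64) = √(-35098 - 64) = √(-35162) = I*√35162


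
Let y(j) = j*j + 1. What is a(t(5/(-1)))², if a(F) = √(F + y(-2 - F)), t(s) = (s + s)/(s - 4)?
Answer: 955/81 ≈ 11.790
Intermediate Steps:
y(j) = 1 + j² (y(j) = j² + 1 = 1 + j²)
t(s) = 2*s/(-4 + s) (t(s) = (2*s)/(-4 + s) = 2*s/(-4 + s))
a(F) = √(1 + F + (-2 - F)²) (a(F) = √(F + (1 + (-2 - F)²)) = √(1 + F + (-2 - F)²))
a(t(5/(-1)))² = (√(1 + 2*(5/(-1))/(-4 + 5/(-1)) + (2 + 2*(5/(-1))/(-4 + 5/(-1)))²))² = (√(1 + 2*(5*(-1))/(-4 + 5*(-1)) + (2 + 2*(5*(-1))/(-4 + 5*(-1)))²))² = (√(1 + 2*(-5)/(-4 - 5) + (2 + 2*(-5)/(-4 - 5))²))² = (√(1 + 2*(-5)/(-9) + (2 + 2*(-5)/(-9))²))² = (√(1 + 2*(-5)*(-⅑) + (2 + 2*(-5)*(-⅑))²))² = (√(1 + 10/9 + (2 + 10/9)²))² = (√(1 + 10/9 + (28/9)²))² = (√(1 + 10/9 + 784/81))² = (√(955/81))² = (√955/9)² = 955/81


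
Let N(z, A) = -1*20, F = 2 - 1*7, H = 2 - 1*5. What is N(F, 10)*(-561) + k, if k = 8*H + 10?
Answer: 11206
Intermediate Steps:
H = -3 (H = 2 - 5 = -3)
F = -5 (F = 2 - 7 = -5)
N(z, A) = -20
k = -14 (k = 8*(-3) + 10 = -24 + 10 = -14)
N(F, 10)*(-561) + k = -20*(-561) - 14 = 11220 - 14 = 11206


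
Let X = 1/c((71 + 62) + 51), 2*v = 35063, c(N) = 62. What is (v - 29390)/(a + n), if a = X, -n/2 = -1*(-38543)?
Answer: 735227/4779331 ≈ 0.15383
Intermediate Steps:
v = 35063/2 (v = (½)*35063 = 35063/2 ≈ 17532.)
n = -77086 (n = -(-2)*(-38543) = -2*38543 = -77086)
X = 1/62 ≈ 0.016129
a = 1/62 ≈ 0.016129
(v - 29390)/(a + n) = (35063/2 - 29390)/(1/62 - 77086) = -23717/(2*(-4779331/62)) = -23717/2*(-62/4779331) = 735227/4779331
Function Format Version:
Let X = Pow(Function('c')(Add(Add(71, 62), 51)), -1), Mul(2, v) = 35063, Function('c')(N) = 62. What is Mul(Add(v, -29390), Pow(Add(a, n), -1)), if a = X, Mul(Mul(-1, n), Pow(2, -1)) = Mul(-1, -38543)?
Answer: Rational(735227, 4779331) ≈ 0.15383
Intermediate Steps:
v = Rational(35063, 2) (v = Mul(Rational(1, 2), 35063) = Rational(35063, 2) ≈ 17532.)
n = -77086 (n = Mul(-2, Mul(-1, -38543)) = Mul(-2, 38543) = -77086)
X = Rational(1, 62) (X = Pow(62, -1) = Rational(1, 62) ≈ 0.016129)
a = Rational(1, 62) ≈ 0.016129
Mul(Add(v, -29390), Pow(Add(a, n), -1)) = Mul(Add(Rational(35063, 2), -29390), Pow(Add(Rational(1, 62), -77086), -1)) = Mul(Rational(-23717, 2), Pow(Rational(-4779331, 62), -1)) = Mul(Rational(-23717, 2), Rational(-62, 4779331)) = Rational(735227, 4779331)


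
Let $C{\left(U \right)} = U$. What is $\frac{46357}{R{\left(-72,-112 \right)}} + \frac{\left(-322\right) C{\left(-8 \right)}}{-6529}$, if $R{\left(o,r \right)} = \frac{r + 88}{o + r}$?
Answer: $\frac{6961283891}{19587} \approx 3.554 \cdot 10^{5}$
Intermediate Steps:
$R{\left(o,r \right)} = \frac{88 + r}{o + r}$
$\frac{46357}{R{\left(-72,-112 \right)}} + \frac{\left(-322\right) C{\left(-8 \right)}}{-6529} = \frac{46357}{\frac{1}{-72 - 112} \left(88 - 112\right)} + \frac{\left(-322\right) \left(-8\right)}{-6529} = \frac{46357}{\frac{1}{-184} \left(-24\right)} + 2576 \left(- \frac{1}{6529}\right) = \frac{46357}{\left(- \frac{1}{184}\right) \left(-24\right)} - \frac{2576}{6529} = \frac{46357}{\frac{3}{23}} - \frac{2576}{6529} = 46357 \cdot \frac{23}{3} - \frac{2576}{6529} = \frac{1066211}{3} - \frac{2576}{6529} = \frac{6961283891}{19587}$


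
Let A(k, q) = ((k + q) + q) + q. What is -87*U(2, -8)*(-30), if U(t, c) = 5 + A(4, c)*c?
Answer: 430650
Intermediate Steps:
A(k, q) = k + 3*q (A(k, q) = (k + 2*q) + q = k + 3*q)
U(t, c) = 5 + c*(4 + 3*c) (U(t, c) = 5 + (4 + 3*c)*c = 5 + c*(4 + 3*c))
-87*U(2, -8)*(-30) = -87*(5 - 8*(4 + 3*(-8)))*(-30) = -87*(5 - 8*(4 - 24))*(-30) = -87*(5 - 8*(-20))*(-30) = -87*(5 + 160)*(-30) = -87*165*(-30) = -14355*(-30) = 430650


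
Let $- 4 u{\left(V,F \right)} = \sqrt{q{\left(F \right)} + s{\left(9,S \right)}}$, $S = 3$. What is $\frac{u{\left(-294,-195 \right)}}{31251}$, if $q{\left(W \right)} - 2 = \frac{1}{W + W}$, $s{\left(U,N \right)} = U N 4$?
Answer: $- \frac{\sqrt{16730610}}{48751560} \approx -8.3901 \cdot 10^{-5}$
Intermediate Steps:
$s{\left(U,N \right)} = 4 N U$ ($s{\left(U,N \right)} = N U 4 = 4 N U$)
$q{\left(W \right)} = 2 + \frac{1}{2 W}$ ($q{\left(W \right)} = 2 + \frac{1}{W + W} = 2 + \frac{1}{2 W}$)
$u{\left(V,F \right)} = - \frac{\sqrt{110 + \frac{1}{2 F}}}{4}$ ($u{\left(V,F \right)} = - \frac{\sqrt{\left(2 + \frac{1}{2 F}\right) + 4 \cdot 3 \cdot 9}}{4} = - \frac{\sqrt{\left(2 + \frac{1}{2 F}\right) + 108}}{4} = - \frac{\sqrt{110 + \frac{1}{2 F}}}{4}$)
$\frac{u{\left(-294,-195 \right)}}{31251} = \frac{\left(- \frac{1}{8}\right) \sqrt{440 + \frac{2}{-195}}}{31251} = - \frac{\sqrt{440 + 2 \left(- \frac{1}{195}\right)}}{8} \cdot \frac{1}{31251} = - \frac{\sqrt{440 - \frac{2}{195}}}{8} \cdot \frac{1}{31251} = - \frac{\sqrt{\frac{85798}{195}}}{8} \cdot \frac{1}{31251} = - \frac{\frac{1}{195} \sqrt{16730610}}{8} \cdot \frac{1}{31251} = - \frac{\sqrt{16730610}}{1560} \cdot \frac{1}{31251} = - \frac{\sqrt{16730610}}{48751560}$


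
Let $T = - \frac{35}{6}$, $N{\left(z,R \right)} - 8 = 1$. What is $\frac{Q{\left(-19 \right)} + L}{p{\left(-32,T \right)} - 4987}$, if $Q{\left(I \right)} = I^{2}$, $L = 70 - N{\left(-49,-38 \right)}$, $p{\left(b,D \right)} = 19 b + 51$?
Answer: $- \frac{211}{2772} \approx -0.076118$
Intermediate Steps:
$N{\left(z,R \right)} = 9$ ($N{\left(z,R \right)} = 8 + 1 = 9$)
$T = - \frac{35}{6}$ ($T = \left(-35\right) \frac{1}{6} = - \frac{35}{6} \approx -5.8333$)
$p{\left(b,D \right)} = 51 + 19 b$
$L = 61$ ($L = 70 - 9 = 61$)
$\frac{Q{\left(-19 \right)} + L}{p{\left(-32,T \right)} - 4987} = \frac{\left(-19\right)^{2} + 61}{\left(51 + 19 \left(-32\right)\right) - 4987} = \frac{361 + 61}{\left(51 - 608\right) - 4987} = \frac{422}{-557 - 4987} = \frac{422}{-5544} = 422 \left(- \frac{1}{5544}\right) = - \frac{211}{2772}$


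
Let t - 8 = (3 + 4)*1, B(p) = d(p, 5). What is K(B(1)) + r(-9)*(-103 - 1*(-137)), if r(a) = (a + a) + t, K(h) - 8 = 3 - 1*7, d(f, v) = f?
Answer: -98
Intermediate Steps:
B(p) = p
t = 15 (t = 8 + (3 + 4)*1 = 8 + 7*1 = 8 + 7 = 15)
K(h) = 4 (K(h) = 8 + (3 - 1*7) = 8 + (3 - 7) = 8 - 4 = 4)
r(a) = 15 + 2*a (r(a) = (a + a) + 15 = 2*a + 15 = 15 + 2*a)
K(B(1)) + r(-9)*(-103 - 1*(-137)) = 4 + (15 + 2*(-9))*(-103 - 1*(-137)) = 4 + (15 - 18)*(-103 + 137) = 4 - 3*34 = 4 - 102 = -98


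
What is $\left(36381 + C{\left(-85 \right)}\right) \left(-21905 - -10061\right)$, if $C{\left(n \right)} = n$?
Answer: $-429889824$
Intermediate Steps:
$\left(36381 + C{\left(-85 \right)}\right) \left(-21905 - -10061\right) = \left(36381 - 85\right) \left(-21905 - -10061\right) = 36296 \left(-21905 + 10061\right) = 36296 \left(-11844\right) = -429889824$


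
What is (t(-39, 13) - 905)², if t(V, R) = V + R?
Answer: 866761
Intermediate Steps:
t(V, R) = R + V
(t(-39, 13) - 905)² = ((13 - 39) - 905)² = (-26 - 905)² = (-931)² = 866761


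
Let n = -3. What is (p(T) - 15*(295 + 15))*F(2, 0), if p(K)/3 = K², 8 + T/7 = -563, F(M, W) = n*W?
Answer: 0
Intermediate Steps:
F(M, W) = -3*W
T = -3997 (T = -56 + 7*(-563) = -56 - 3941 = -3997)
p(K) = 3*K²
(p(T) - 15*(295 + 15))*F(2, 0) = (3*(-3997)² - 15*(295 + 15))*(-3*0) = (3*15976009 - 15*310)*0 = (47928027 - 4650)*0 = 47923377*0 = 0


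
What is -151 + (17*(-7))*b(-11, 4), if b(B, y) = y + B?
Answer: 682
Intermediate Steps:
b(B, y) = B + y
-151 + (17*(-7))*b(-11, 4) = -151 + (17*(-7))*(-11 + 4) = -151 - 119*(-7) = -151 + 833 = 682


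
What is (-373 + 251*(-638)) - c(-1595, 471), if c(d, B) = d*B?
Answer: 590734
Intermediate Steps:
c(d, B) = B*d
(-373 + 251*(-638)) - c(-1595, 471) = (-373 + 251*(-638)) - 471*(-1595) = (-373 - 160138) - 1*(-751245) = -160511 + 751245 = 590734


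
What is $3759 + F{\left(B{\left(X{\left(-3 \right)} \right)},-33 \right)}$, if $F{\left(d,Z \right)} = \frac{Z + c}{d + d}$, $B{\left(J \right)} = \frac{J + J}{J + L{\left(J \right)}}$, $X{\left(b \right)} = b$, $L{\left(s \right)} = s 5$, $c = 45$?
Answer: $3777$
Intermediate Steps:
$L{\left(s \right)} = 5 s$
$B{\left(J \right)} = \frac{1}{3}$ ($B{\left(J \right)} = \frac{J + J}{J + 5 J} = \frac{2 J}{6 J} = 2 J \frac{1}{6 J} = \frac{1}{3}$)
$F{\left(d,Z \right)} = \frac{45 + Z}{2 d}$ ($F{\left(d,Z \right)} = \frac{Z + 45}{d + d} = \frac{45 + Z}{2 d}$)
$3759 + F{\left(B{\left(X{\left(-3 \right)} \right)},-33 \right)} = 3759 + \frac{\frac{1}{\frac{1}{3}} \left(45 - 33\right)}{2} = 3759 + \frac{1}{2} \cdot 3 \cdot 12 = 3759 + 18 = 3777$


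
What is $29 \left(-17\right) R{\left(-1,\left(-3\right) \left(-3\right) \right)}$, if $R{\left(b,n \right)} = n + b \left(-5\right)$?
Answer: $-6902$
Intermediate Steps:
$R{\left(b,n \right)} = n - 5 b$
$29 \left(-17\right) R{\left(-1,\left(-3\right) \left(-3\right) \right)} = 29 \left(-17\right) \left(\left(-3\right) \left(-3\right) - -5\right) = - 493 \left(9 + 5\right) = \left(-493\right) 14 = -6902$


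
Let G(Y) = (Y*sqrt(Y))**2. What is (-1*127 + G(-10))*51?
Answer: -57477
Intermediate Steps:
G(Y) = Y**3 (G(Y) = (Y**(3/2))**2 = Y**3)
(-1*127 + G(-10))*51 = (-1*127 + (-10)**3)*51 = (-127 - 1000)*51 = -1127*51 = -57477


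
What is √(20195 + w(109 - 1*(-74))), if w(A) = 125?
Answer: 4*√1270 ≈ 142.55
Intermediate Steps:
√(20195 + w(109 - 1*(-74))) = √(20195 + 125) = √20320 = 4*√1270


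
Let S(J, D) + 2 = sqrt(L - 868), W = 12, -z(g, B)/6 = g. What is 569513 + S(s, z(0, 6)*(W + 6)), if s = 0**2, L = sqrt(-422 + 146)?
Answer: 569511 + sqrt(-868 + 2*I*sqrt(69)) ≈ 5.6951e+5 + 29.463*I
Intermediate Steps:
z(g, B) = -6*g
L = 2*I*sqrt(69) (L = sqrt(-276) = 2*I*sqrt(69) ≈ 16.613*I)
s = 0
S(J, D) = -2 + sqrt(-868 + 2*I*sqrt(69)) (S(J, D) = -2 + sqrt(2*I*sqrt(69) - 868) = -2 + sqrt(-868 + 2*I*sqrt(69)))
569513 + S(s, z(0, 6)*(W + 6)) = 569513 + (-2 + sqrt(-868 + 2*I*sqrt(69))) = 569511 + sqrt(-868 + 2*I*sqrt(69))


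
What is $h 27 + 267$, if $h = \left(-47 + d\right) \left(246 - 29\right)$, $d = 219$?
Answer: $1008015$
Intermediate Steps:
$h = 37324$ ($h = \left(-47 + 219\right) \left(246 - 29\right) = 172 \cdot 217 = 37324$)
$h 27 + 267 = 37324 \cdot 27 + 267 = 1007748 + 267 = 1008015$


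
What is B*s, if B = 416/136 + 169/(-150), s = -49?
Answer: -241423/2550 ≈ -94.676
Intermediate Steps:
B = 4927/2550 (B = 416*(1/136) + 169*(-1/150) = 52/17 - 169/150 = 4927/2550 ≈ 1.9322)
B*s = (4927/2550)*(-49) = -241423/2550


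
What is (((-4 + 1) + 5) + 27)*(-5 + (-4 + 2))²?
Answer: 1421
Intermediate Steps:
(((-4 + 1) + 5) + 27)*(-5 + (-4 + 2))² = ((-3 + 5) + 27)*(-5 - 2)² = (2 + 27)*(-7)² = 29*49 = 1421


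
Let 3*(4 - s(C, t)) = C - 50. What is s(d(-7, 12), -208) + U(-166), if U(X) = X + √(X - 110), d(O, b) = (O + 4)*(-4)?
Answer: -448/3 + 2*I*√69 ≈ -149.33 + 16.613*I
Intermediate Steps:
d(O, b) = -16 - 4*O (d(O, b) = (4 + O)*(-4) = -16 - 4*O)
s(C, t) = 62/3 - C/3 (s(C, t) = 4 - (C - 50)/3 = 4 - (-50 + C)/3 = 4 + (50/3 - C/3) = 62/3 - C/3)
U(X) = X + √(-110 + X)
s(d(-7, 12), -208) + U(-166) = (62/3 - (-16 - 4*(-7))/3) + (-166 + √(-110 - 166)) = (62/3 - (-16 + 28)/3) + (-166 + √(-276)) = (62/3 - ⅓*12) + (-166 + 2*I*√69) = (62/3 - 4) + (-166 + 2*I*√69) = 50/3 + (-166 + 2*I*√69) = -448/3 + 2*I*√69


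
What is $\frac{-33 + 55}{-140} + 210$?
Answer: $\frac{14689}{70} \approx 209.84$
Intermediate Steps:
$\frac{-33 + 55}{-140} + 210 = 22 \left(- \frac{1}{140}\right) + 210 = - \frac{11}{70} + 210 = \frac{14689}{70}$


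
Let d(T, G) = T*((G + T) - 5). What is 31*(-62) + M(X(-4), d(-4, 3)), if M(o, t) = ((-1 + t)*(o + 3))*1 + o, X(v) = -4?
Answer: -1949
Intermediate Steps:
d(T, G) = T*(-5 + G + T)
M(o, t) = o + (-1 + t)*(3 + o) (M(o, t) = ((-1 + t)*(3 + o))*1 + o = (-1 + t)*(3 + o) + o = o + (-1 + t)*(3 + o))
31*(-62) + M(X(-4), d(-4, 3)) = 31*(-62) + (-3 + 3*(-4*(-5 + 3 - 4)) - (-16)*(-5 + 3 - 4)) = -1922 + (-3 + 3*(-4*(-6)) - (-16)*(-6)) = -1922 + (-3 + 3*24 - 4*24) = -1922 + (-3 + 72 - 96) = -1922 - 27 = -1949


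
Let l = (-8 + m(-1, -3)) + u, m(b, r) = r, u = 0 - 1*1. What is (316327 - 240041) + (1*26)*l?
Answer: 75974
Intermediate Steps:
u = -1 (u = 0 - 1 = -1)
l = -12 (l = (-8 - 3) - 1 = -11 - 1 = -12)
(316327 - 240041) + (1*26)*l = (316327 - 240041) + (1*26)*(-12) = 76286 + 26*(-12) = 76286 - 312 = 75974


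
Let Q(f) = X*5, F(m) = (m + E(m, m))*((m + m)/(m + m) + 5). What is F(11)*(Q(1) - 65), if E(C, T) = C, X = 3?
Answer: -6600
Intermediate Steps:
F(m) = 12*m (F(m) = (m + m)*((m + m)/(m + m) + 5) = (2*m)*((2*m)/((2*m)) + 5) = (2*m)*((2*m)*(1/(2*m)) + 5) = (2*m)*(1 + 5) = (2*m)*6 = 12*m)
Q(f) = 15 (Q(f) = 3*5 = 15)
F(11)*(Q(1) - 65) = (12*11)*(15 - 65) = 132*(-50) = -6600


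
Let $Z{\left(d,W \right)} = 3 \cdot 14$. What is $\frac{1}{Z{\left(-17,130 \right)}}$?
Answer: $\frac{1}{42} \approx 0.02381$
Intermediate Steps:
$Z{\left(d,W \right)} = 42$
$\frac{1}{Z{\left(-17,130 \right)}} = \frac{1}{42}$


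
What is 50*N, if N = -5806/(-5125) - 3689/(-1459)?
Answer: 54754158/299095 ≈ 183.07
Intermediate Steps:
N = 27377079/7477375 (N = -5806*(-1/5125) - 3689*(-1/1459) = 5806/5125 + 3689/1459 = 27377079/7477375 ≈ 3.6613)
50*N = 50*(27377079/7477375) = 54754158/299095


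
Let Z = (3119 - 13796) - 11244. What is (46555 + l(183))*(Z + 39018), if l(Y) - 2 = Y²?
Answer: 1368546462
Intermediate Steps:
Z = -21921 (Z = -10677 - 11244 = -21921)
l(Y) = 2 + Y²
(46555 + l(183))*(Z + 39018) = (46555 + (2 + 183²))*(-21921 + 39018) = (46555 + (2 + 33489))*17097 = (46555 + 33491)*17097 = 80046*17097 = 1368546462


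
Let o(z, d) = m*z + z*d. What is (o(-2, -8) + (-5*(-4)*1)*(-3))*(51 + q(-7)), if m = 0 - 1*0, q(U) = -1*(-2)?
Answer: -2332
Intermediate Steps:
q(U) = 2
m = 0 (m = 0 + 0 = 0)
o(z, d) = d*z (o(z, d) = 0*z + z*d = 0 + d*z = d*z)
(o(-2, -8) + (-5*(-4)*1)*(-3))*(51 + q(-7)) = (-8*(-2) + (-5*(-4)*1)*(-3))*(51 + 2) = (16 + (20*1)*(-3))*53 = (16 + 20*(-3))*53 = (16 - 60)*53 = -44*53 = -2332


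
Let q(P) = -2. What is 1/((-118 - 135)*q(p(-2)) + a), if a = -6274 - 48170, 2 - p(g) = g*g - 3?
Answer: -1/53938 ≈ -1.8540e-5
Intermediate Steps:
p(g) = 5 - g² (p(g) = 2 - (g*g - 3) = 2 - (g² - 3) = 2 - (-3 + g²) = 2 + (3 - g²) = 5 - g²)
a = -54444
1/((-118 - 135)*q(p(-2)) + a) = 1/((-118 - 135)*(-2) - 54444) = 1/(-253*(-2) - 54444) = 1/(506 - 54444) = 1/(-53938) = -1/53938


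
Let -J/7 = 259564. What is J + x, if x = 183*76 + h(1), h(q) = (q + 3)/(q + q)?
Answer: -1803038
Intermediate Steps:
J = -1816948 (J = -7*259564 = -1816948)
h(q) = (3 + q)/(2*q) (h(q) = (3 + q)/((2*q)) = (3 + q)*(1/(2*q)) = (3 + q)/(2*q))
x = 13910 (x = 183*76 + (1/2)*(3 + 1)/1 = 13908 + (1/2)*1*4 = 13908 + 2 = 13910)
J + x = -1816948 + 13910 = -1803038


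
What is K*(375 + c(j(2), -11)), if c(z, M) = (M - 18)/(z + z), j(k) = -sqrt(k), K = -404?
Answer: -151500 - 2929*sqrt(2) ≈ -1.5564e+5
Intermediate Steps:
c(z, M) = (-18 + M)/(2*z) (c(z, M) = (-18 + M)/((2*z)) = (-18 + M)*(1/(2*z)) = (-18 + M)/(2*z))
K*(375 + c(j(2), -11)) = -404*(375 + (-18 - 11)/(2*((-sqrt(2))))) = -404*(375 + (1/2)*(-sqrt(2)/2)*(-29)) = -404*(375 + 29*sqrt(2)/4) = -151500 - 2929*sqrt(2)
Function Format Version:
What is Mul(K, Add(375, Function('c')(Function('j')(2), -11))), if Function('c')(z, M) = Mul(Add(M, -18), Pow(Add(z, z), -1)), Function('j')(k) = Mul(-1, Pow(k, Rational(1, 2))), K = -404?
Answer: Add(-151500, Mul(-2929, Pow(2, Rational(1, 2)))) ≈ -1.5564e+5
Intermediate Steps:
Function('c')(z, M) = Mul(Rational(1, 2), Pow(z, -1), Add(-18, M)) (Function('c')(z, M) = Mul(Add(-18, M), Pow(Mul(2, z), -1)) = Mul(Add(-18, M), Mul(Rational(1, 2), Pow(z, -1))) = Mul(Rational(1, 2), Pow(z, -1), Add(-18, M)))
Mul(K, Add(375, Function('c')(Function('j')(2), -11))) = Mul(-404, Add(375, Mul(Rational(1, 2), Pow(Mul(-1, Pow(2, Rational(1, 2))), -1), Add(-18, -11)))) = Mul(-404, Add(375, Mul(Rational(1, 2), Mul(Rational(-1, 2), Pow(2, Rational(1, 2))), -29))) = Mul(-404, Add(375, Mul(Rational(29, 4), Pow(2, Rational(1, 2))))) = Add(-151500, Mul(-2929, Pow(2, Rational(1, 2))))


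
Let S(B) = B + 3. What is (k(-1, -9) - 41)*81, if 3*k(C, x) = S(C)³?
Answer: -3105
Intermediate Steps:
S(B) = 3 + B
k(C, x) = (3 + C)³/3
(k(-1, -9) - 41)*81 = ((3 - 1)³/3 - 41)*81 = ((⅓)*2³ - 41)*81 = ((⅓)*8 - 41)*81 = (8/3 - 41)*81 = -115/3*81 = -3105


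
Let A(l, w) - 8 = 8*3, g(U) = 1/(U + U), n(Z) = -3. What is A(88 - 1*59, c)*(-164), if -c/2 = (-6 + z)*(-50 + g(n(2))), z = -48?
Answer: -5248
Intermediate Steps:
g(U) = 1/(2*U)
c = -5418 (c = -2*(-6 - 48)*(-50 + (½)/(-3)) = -(-108)*(-50 + (½)*(-⅓)) = -(-108)*(-50 - ⅙) = -(-108)*(-301)/6 = -2*2709 = -5418)
A(l, w) = 32 (A(l, w) = 8 + 8*3 = 8 + 24 = 32)
A(88 - 1*59, c)*(-164) = 32*(-164) = -5248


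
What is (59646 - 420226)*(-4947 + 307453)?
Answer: -109077613480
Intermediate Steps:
(59646 - 420226)*(-4947 + 307453) = -360580*302506 = -109077613480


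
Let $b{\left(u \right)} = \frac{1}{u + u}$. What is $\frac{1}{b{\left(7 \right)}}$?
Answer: $14$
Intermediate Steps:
$b{\left(u \right)} = \frac{1}{2 u}$
$\frac{1}{b{\left(7 \right)}} = \frac{1}{\frac{1}{2} \cdot \frac{1}{7}} = \frac{1}{\frac{1}{14}} = 14$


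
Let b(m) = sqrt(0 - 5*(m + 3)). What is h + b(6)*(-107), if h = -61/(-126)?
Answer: 61/126 - 321*I*sqrt(5) ≈ 0.48413 - 717.78*I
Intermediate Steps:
h = 61/126 (h = -61*(-1/126) = 61/126 ≈ 0.48413)
b(m) = sqrt(-15 - 5*m) (b(m) = sqrt(0 - 5*(3 + m)) = sqrt(0 + (-15 - 5*m)) = sqrt(-15 - 5*m))
h + b(6)*(-107) = 61/126 + sqrt(-15 - 5*6)*(-107) = 61/126 + sqrt(-15 - 30)*(-107) = 61/126 + sqrt(-45)*(-107) = 61/126 + (3*I*sqrt(5))*(-107) = 61/126 - 321*I*sqrt(5)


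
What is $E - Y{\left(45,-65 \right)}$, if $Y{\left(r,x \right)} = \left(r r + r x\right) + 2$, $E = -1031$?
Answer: $-133$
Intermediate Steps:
$Y{\left(r,x \right)} = 2 + r^{2} + r x$ ($Y{\left(r,x \right)} = \left(r^{2} + r x\right) + 2 = 2 + r^{2} + r x$)
$E - Y{\left(45,-65 \right)} = -1031 - \left(2 + 45^{2} + 45 \left(-65\right)\right) = -1031 - \left(2 + 2025 - 2925\right) = -1031 - -898 = -1031 + 898 = -133$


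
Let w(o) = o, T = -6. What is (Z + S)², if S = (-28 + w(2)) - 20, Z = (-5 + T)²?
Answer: 5625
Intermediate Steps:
Z = 121 (Z = (-5 - 6)² = (-11)² = 121)
S = -46 (S = (-28 + 2) - 20 = -26 - 20 = -46)
(Z + S)² = (121 - 46)² = 75² = 5625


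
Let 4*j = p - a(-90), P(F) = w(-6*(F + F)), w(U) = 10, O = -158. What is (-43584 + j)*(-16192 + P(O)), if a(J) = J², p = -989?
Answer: 1484091675/2 ≈ 7.4205e+8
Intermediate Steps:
P(F) = 10
j = -9089/4 (j = (-989 - 1*(-90)²)/4 = (-989 - 1*8100)/4 = (-989 - 8100)/4 = (¼)*(-9089) = -9089/4 ≈ -2272.3)
(-43584 + j)*(-16192 + P(O)) = (-43584 - 9089/4)*(-16192 + 10) = -183425/4*(-16182) = 1484091675/2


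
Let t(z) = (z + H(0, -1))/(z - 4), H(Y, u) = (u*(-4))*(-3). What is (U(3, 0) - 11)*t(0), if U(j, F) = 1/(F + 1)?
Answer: -30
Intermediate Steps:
H(Y, u) = 12*u (H(Y, u) = -4*u*(-3) = 12*u)
t(z) = (-12 + z)/(-4 + z) (t(z) = (z + 12*(-1))/(z - 4) = (z - 12)/(-4 + z) = (-12 + z)/(-4 + z))
U(j, F) = 1/(1 + F)
(U(3, 0) - 11)*t(0) = (1/(1 + 0) - 11)*((-12 + 0)/(-4 + 0)) = (1/1 - 11)*(-12/(-4)) = (1 - 11)*(-¼*(-12)) = -10*3 = -30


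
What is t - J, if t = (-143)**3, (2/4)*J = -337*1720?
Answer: -1764927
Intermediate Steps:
J = -1159280 (J = 2*(-337*1720) = 2*(-579640) = -1159280)
t = -2924207
t - J = -2924207 - 1*(-1159280) = -2924207 + 1159280 = -1764927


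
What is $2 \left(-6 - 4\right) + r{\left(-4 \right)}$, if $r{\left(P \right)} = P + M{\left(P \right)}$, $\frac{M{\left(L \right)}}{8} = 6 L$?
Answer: $-216$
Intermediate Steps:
$M{\left(L \right)} = 48 L$ ($M{\left(L \right)} = 8 \cdot 6 L = 48 L$)
$r{\left(P \right)} = 49 P$ ($r{\left(P \right)} = P + 48 P = 49 P$)
$2 \left(-6 - 4\right) + r{\left(-4 \right)} = 2 \left(-6 - 4\right) + 49 \left(-4\right) = 2 \left(-6 - 4\right) - 196 = 2 \left(-10\right) - 196 = -20 - 196 = -216$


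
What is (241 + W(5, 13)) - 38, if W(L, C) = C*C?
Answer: 372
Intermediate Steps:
W(L, C) = C**2
(241 + W(5, 13)) - 38 = (241 + 13**2) - 38 = (241 + 169) - 38 = 410 - 38 = 372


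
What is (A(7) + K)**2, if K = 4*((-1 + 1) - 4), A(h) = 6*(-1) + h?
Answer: 225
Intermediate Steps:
A(h) = -6 + h
K = -16 (K = 4*(0 - 4) = 4*(-4) = -16)
(A(7) + K)**2 = ((-6 + 7) - 16)**2 = (1 - 16)**2 = (-15)**2 = 225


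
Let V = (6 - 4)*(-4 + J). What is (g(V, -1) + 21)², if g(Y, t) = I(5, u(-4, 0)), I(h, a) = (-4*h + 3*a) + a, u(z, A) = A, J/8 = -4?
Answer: 1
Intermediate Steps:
J = -32 (J = 8*(-4) = -32)
I(h, a) = -4*h + 4*a
V = -72 (V = (6 - 4)*(-4 - 32) = 2*(-36) = -72)
g(Y, t) = -20 (g(Y, t) = -4*5 + 4*0 = -20 + 0 = -20)
(g(V, -1) + 21)² = (-20 + 21)² = 1² = 1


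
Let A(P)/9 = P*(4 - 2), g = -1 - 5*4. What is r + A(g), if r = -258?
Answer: -636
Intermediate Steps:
g = -21 (g = -1 - 20 = -21)
A(P) = 18*P (A(P) = 9*(P*(4 - 2)) = 9*(P*2) = 9*(2*P) = 18*P)
r + A(g) = -258 + 18*(-21) = -258 - 378 = -636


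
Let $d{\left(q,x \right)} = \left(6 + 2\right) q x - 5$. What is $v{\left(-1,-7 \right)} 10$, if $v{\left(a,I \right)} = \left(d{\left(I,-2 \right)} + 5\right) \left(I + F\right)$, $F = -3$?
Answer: $-11200$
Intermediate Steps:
$d{\left(q,x \right)} = -5 + 8 q x$ ($d{\left(q,x \right)} = 8 q x - 5 = -5 + 8 q x$)
$v{\left(a,I \right)} = - 16 I \left(-3 + I\right)$ ($v{\left(a,I \right)} = \left(\left(-5 + 8 I \left(-2\right)\right) + 5\right) \left(I - 3\right) = \left(\left(-5 - 16 I\right) + 5\right) \left(-3 + I\right) = - 16 I \left(-3 + I\right)$)
$v{\left(-1,-7 \right)} 10 = 16 \left(-7\right) \left(3 - -7\right) 10 = 16 \left(-7\right) \left(3 + 7\right) 10 = 16 \left(-7\right) 10 \cdot 10 = \left(-1120\right) 10 = -11200$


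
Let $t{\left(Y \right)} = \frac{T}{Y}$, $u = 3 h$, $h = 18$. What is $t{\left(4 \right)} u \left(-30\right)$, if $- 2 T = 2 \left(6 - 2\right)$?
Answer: $1620$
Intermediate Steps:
$T = -4$ ($T = - \frac{2 \left(6 - 2\right)}{2} = - \frac{2 \cdot 4}{2} = \left(- \frac{1}{2}\right) 8 = -4$)
$u = 54$ ($u = 3 \cdot 18 = 54$)
$t{\left(Y \right)} = - \frac{4}{Y}$
$t{\left(4 \right)} u \left(-30\right) = - \frac{4}{4} \cdot 54 \left(-30\right) = \left(-4\right) \frac{1}{4} \cdot 54 \left(-30\right) = \left(-1\right) 54 \left(-30\right) = \left(-54\right) \left(-30\right) = 1620$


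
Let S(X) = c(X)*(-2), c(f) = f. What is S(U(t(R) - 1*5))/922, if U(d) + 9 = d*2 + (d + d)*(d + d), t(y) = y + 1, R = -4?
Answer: -231/461 ≈ -0.50108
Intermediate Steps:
t(y) = 1 + y
U(d) = -9 + 2*d + 4*d² (U(d) = -9 + (d*2 + (d + d)*(d + d)) = -9 + (2*d + (2*d)*(2*d)) = -9 + (2*d + 4*d²) = -9 + 2*d + 4*d²)
S(X) = -2*X (S(X) = X*(-2) = -2*X)
S(U(t(R) - 1*5))/922 = -2*(-9 + 2*((1 - 4) - 1*5) + 4*((1 - 4) - 1*5)²)/922 = -2*(-9 + 2*(-3 - 5) + 4*(-3 - 5)²)*(1/922) = -2*(-9 + 2*(-8) + 4*(-8)²)*(1/922) = -2*(-9 - 16 + 4*64)*(1/922) = -2*(-9 - 16 + 256)*(1/922) = -2*231*(1/922) = -462*1/922 = -231/461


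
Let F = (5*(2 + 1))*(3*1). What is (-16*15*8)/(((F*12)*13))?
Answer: -32/117 ≈ -0.27350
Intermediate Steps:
F = 45 (F = (5*3)*3 = 15*3 = 45)
(-16*15*8)/(((F*12)*13)) = (-16*15*8)/(((45*12)*13)) = (-240*8)/((540*13)) = -1920/7020 = -1920*1/7020 = -32/117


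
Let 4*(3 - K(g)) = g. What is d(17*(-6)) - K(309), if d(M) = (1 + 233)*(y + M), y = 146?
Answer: 41481/4 ≈ 10370.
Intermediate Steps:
K(g) = 3 - g/4
d(M) = 34164 + 234*M (d(M) = (1 + 233)*(146 + M) = 234*(146 + M) = 34164 + 234*M)
d(17*(-6)) - K(309) = (34164 + 234*(17*(-6))) - (3 - ¼*309) = (34164 + 234*(-102)) - (3 - 309/4) = (34164 - 23868) - 1*(-297/4) = 10296 + 297/4 = 41481/4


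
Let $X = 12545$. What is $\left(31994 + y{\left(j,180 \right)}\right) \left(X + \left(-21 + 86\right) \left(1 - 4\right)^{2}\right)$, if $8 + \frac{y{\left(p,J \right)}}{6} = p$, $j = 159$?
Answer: $431977000$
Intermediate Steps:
$y{\left(p,J \right)} = -48 + 6 p$
$\left(31994 + y{\left(j,180 \right)}\right) \left(X + \left(-21 + 86\right) \left(1 - 4\right)^{2}\right) = \left(31994 + \left(-48 + 6 \cdot 159\right)\right) \left(12545 + \left(-21 + 86\right) \left(1 - 4\right)^{2}\right) = \left(31994 + \left(-48 + 954\right)\right) \left(12545 + 65 \left(-3\right)^{2}\right) = \left(31994 + 906\right) \left(12545 + 65 \cdot 9\right) = 32900 \left(12545 + 585\right) = 32900 \cdot 13130 = 431977000$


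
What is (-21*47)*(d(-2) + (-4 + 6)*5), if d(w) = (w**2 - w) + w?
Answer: -13818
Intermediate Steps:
d(w) = w**2
(-21*47)*(d(-2) + (-4 + 6)*5) = (-21*47)*((-2)**2 + (-4 + 6)*5) = -987*(4 + 2*5) = -987*(4 + 10) = -987*14 = -13818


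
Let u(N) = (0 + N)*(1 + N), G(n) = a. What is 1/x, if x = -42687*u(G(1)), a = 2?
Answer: -1/256122 ≈ -3.9044e-6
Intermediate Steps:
G(n) = 2
u(N) = N*(1 + N)
x = -256122 (x = -85374*(1 + 2) = -85374*3 = -42687*6 = -256122)
1/x = 1/(-256122) = -1/256122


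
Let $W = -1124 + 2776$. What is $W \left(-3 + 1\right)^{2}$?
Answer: $6608$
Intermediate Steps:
$W = 1652$
$W \left(-3 + 1\right)^{2} = 1652 \left(-3 + 1\right)^{2} = 1652 \left(-2\right)^{2} = 1652 \cdot 4 = 6608$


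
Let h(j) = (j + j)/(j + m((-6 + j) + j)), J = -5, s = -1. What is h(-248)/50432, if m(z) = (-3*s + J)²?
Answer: 31/769088 ≈ 4.0307e-5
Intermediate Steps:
m(z) = 4 (m(z) = (-3*(-1) - 5)² = (3 - 5)² = (-2)² = 4)
h(j) = 2*j/(4 + j) (h(j) = (j + j)/(j + 4) = (2*j)/(4 + j) = 2*j/(4 + j))
h(-248)/50432 = (2*(-248)/(4 - 248))/50432 = (2*(-248)/(-244))*(1/50432) = (2*(-248)*(-1/244))*(1/50432) = (124/61)*(1/50432) = 31/769088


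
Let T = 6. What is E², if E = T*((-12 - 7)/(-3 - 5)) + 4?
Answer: 5329/16 ≈ 333.06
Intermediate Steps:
E = 73/4 (E = 6*((-12 - 7)/(-3 - 5)) + 4 = 6*(-19/(-8)) + 4 = 6*(-19*(-⅛)) + 4 = 6*(19/8) + 4 = 57/4 + 4 = 73/4 ≈ 18.250)
E² = (73/4)² = 5329/16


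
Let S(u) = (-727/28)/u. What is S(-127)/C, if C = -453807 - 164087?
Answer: -727/2197231064 ≈ -3.3087e-7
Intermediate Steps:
S(u) = -727/(28*u) (S(u) = (-727*1/28)/u = -727/(28*u))
C = -617894
S(-127)/C = -727/28/(-127)/(-617894) = -727/28*(-1/127)*(-1/617894) = (727/3556)*(-1/617894) = -727/2197231064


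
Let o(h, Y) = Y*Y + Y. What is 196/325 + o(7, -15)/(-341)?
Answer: -1414/110825 ≈ -0.012759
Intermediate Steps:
o(h, Y) = Y + Y² (o(h, Y) = Y² + Y = Y + Y²)
196/325 + o(7, -15)/(-341) = 196/325 - 15*(1 - 15)/(-341) = 196*(1/325) - 15*(-14)*(-1/341) = 196/325 + 210*(-1/341) = 196/325 - 210/341 = -1414/110825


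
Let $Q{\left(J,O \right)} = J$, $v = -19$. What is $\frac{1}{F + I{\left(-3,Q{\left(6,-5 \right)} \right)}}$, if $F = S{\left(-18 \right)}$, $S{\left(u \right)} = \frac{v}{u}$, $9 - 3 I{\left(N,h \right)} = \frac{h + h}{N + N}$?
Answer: $\frac{18}{85} \approx 0.21176$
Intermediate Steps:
$I{\left(N,h \right)} = 3 - \frac{h}{3 N}$ ($I{\left(N,h \right)} = 3 - \frac{\left(h + h\right) \frac{1}{N + N}}{3} = 3 - \frac{2 h \frac{1}{2 N}}{3} = 3 - \frac{h \frac{1}{N}}{3} = 3 - \frac{h}{3 N}$)
$S{\left(u \right)} = - \frac{19}{u}$
$F = \frac{19}{18}$ ($F = - \frac{19}{-18} = \left(-19\right) \left(- \frac{1}{18}\right) = \frac{19}{18} \approx 1.0556$)
$\frac{1}{F + I{\left(-3,Q{\left(6,-5 \right)} \right)}} = \frac{1}{\frac{19}{18} + \left(3 - \frac{2}{-3}\right)} = \frac{1}{\frac{19}{18} + \left(3 - 2 \left(- \frac{1}{3}\right)\right)} = \frac{1}{\frac{19}{18} + \left(3 + \frac{2}{3}\right)} = \frac{1}{\frac{19}{18} + \frac{11}{3}} = \frac{1}{\frac{85}{18}} = \frac{18}{85}$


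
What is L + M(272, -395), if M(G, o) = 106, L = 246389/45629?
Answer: 5083063/45629 ≈ 111.40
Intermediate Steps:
L = 246389/45629 (L = 246389*(1/45629) = 246389/45629 ≈ 5.3998)
L + M(272, -395) = 246389/45629 + 106 = 5083063/45629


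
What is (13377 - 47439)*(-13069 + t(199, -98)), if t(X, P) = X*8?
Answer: 390929574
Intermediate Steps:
t(X, P) = 8*X
(13377 - 47439)*(-13069 + t(199, -98)) = (13377 - 47439)*(-13069 + 8*199) = -34062*(-13069 + 1592) = -34062*(-11477) = 390929574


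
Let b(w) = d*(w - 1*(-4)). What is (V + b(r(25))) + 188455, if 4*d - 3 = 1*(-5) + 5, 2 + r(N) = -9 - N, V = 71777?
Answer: 260208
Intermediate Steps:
r(N) = -11 - N (r(N) = -2 + (-9 - N) = -11 - N)
d = ¾ (d = ¾ + (1*(-5) + 5)/4 = ¾ + (-5 + 5)/4 = ¾ + (¼)*0 = ¾ + 0 = ¾ ≈ 0.75000)
b(w) = 3 + 3*w/4 (b(w) = 3*(w - 1*(-4))/4 = 3*(w + 4)/4 = 3*(4 + w)/4 = 3 + 3*w/4)
(V + b(r(25))) + 188455 = (71777 + (3 + 3*(-11 - 1*25)/4)) + 188455 = (71777 + (3 + 3*(-11 - 25)/4)) + 188455 = (71777 + (3 + (¾)*(-36))) + 188455 = (71777 + (3 - 27)) + 188455 = (71777 - 24) + 188455 = 71753 + 188455 = 260208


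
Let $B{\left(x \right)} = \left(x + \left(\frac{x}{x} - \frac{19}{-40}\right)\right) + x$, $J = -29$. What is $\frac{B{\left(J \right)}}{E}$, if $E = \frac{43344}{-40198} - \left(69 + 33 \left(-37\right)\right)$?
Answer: $- \frac{2673167}{54429120} \approx -0.049113$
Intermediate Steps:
$B{\left(x \right)} = \frac{59}{40} + 2 x$ ($B{\left(x \right)} = \left(x + \left(1 - - \frac{19}{40}\right)\right) + x = \left(x + \left(1 + \frac{19}{40}\right)\right) + x = \left(x + \frac{59}{40}\right) + x = \left(\frac{59}{40} + x\right) + x = \frac{59}{40} + 2 x$)
$E = \frac{23132376}{20099}$ ($E = 43344 \left(- \frac{1}{40198}\right) - \left(69 - 1221\right) = - \frac{21672}{20099} - -1152 = - \frac{21672}{20099} + 1152 = \frac{23132376}{20099} \approx 1150.9$)
$\frac{B{\left(J \right)}}{E} = \frac{\frac{59}{40} + 2 \left(-29\right)}{\frac{23132376}{20099}} = \left(\frac{59}{40} - 58\right) \frac{20099}{23132376} = \left(- \frac{2261}{40}\right) \frac{20099}{23132376} = - \frac{2673167}{54429120}$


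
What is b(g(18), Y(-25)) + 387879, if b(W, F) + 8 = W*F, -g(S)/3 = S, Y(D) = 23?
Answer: 386629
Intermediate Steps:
g(S) = -3*S
b(W, F) = -8 + F*W (b(W, F) = -8 + W*F = -8 + F*W)
b(g(18), Y(-25)) + 387879 = (-8 + 23*(-3*18)) + 387879 = (-8 + 23*(-54)) + 387879 = (-8 - 1242) + 387879 = -1250 + 387879 = 386629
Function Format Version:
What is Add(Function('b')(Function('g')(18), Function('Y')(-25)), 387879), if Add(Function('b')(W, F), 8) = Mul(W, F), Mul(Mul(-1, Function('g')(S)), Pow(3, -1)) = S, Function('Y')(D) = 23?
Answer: 386629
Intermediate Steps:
Function('g')(S) = Mul(-3, S)
Function('b')(W, F) = Add(-8, Mul(F, W)) (Function('b')(W, F) = Add(-8, Mul(W, F)) = Add(-8, Mul(F, W)))
Add(Function('b')(Function('g')(18), Function('Y')(-25)), 387879) = Add(Add(-8, Mul(23, Mul(-3, 18))), 387879) = Add(Add(-8, Mul(23, -54)), 387879) = Add(Add(-8, -1242), 387879) = Add(-1250, 387879) = 386629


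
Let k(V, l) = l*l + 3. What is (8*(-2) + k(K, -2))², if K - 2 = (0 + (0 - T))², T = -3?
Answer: 81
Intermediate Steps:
K = 11 (K = 2 + (0 + (0 - 1*(-3)))² = 2 + (0 + (0 + 3))² = 2 + (0 + 3)² = 2 + 3² = 2 + 9 = 11)
k(V, l) = 3 + l² (k(V, l) = l² + 3 = 3 + l²)
(8*(-2) + k(K, -2))² = (8*(-2) + (3 + (-2)²))² = (-16 + (3 + 4))² = (-16 + 7)² = (-9)² = 81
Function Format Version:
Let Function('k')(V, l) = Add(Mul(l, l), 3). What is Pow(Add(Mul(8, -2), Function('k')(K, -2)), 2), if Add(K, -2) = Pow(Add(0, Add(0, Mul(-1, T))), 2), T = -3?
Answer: 81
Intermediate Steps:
K = 11 (K = Add(2, Pow(Add(0, Add(0, Mul(-1, -3))), 2)) = Add(2, Pow(Add(0, Add(0, 3)), 2)) = Add(2, Pow(Add(0, 3), 2)) = Add(2, Pow(3, 2)) = Add(2, 9) = 11)
Function('k')(V, l) = Add(3, Pow(l, 2)) (Function('k')(V, l) = Add(Pow(l, 2), 3) = Add(3, Pow(l, 2)))
Pow(Add(Mul(8, -2), Function('k')(K, -2)), 2) = Pow(Add(Mul(8, -2), Add(3, Pow(-2, 2))), 2) = Pow(Add(-16, Add(3, 4)), 2) = Pow(Add(-16, 7), 2) = Pow(-9, 2) = 81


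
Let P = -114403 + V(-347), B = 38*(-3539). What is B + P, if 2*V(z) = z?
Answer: -498117/2 ≈ -2.4906e+5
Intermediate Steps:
V(z) = z/2
B = -134482
P = -229153/2 (P = -114403 + (½)*(-347) = -114403 - 347/2 = -229153/2 ≈ -1.1458e+5)
B + P = -134482 - 229153/2 = -498117/2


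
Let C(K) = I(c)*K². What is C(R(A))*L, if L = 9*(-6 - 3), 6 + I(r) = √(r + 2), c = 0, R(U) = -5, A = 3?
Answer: 12150 - 2025*√2 ≈ 9286.2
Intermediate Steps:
I(r) = -6 + √(2 + r) (I(r) = -6 + √(r + 2) = -6 + √(2 + r))
L = -81 (L = 9*(-9) = -81)
C(K) = K²*(-6 + √2) (C(K) = (-6 + √(2 + 0))*K² = (-6 + √2)*K² = K²*(-6 + √2))
C(R(A))*L = ((-5)²*(-6 + √2))*(-81) = (25*(-6 + √2))*(-81) = (-150 + 25*√2)*(-81) = 12150 - 2025*√2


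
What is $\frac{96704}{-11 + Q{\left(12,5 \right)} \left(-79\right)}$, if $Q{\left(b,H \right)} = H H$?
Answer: $- \frac{48352}{993} \approx -48.693$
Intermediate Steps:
$Q{\left(b,H \right)} = H^{2}$
$\frac{96704}{-11 + Q{\left(12,5 \right)} \left(-79\right)} = \frac{96704}{-11 + 5^{2} \left(-79\right)} = \frac{96704}{-11 + 25 \left(-79\right)} = \frac{96704}{-11 - 1975} = \frac{96704}{-1986} = 96704 \left(- \frac{1}{1986}\right) = - \frac{48352}{993}$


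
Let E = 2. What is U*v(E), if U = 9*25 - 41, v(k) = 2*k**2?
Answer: 1472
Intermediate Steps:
U = 184 (U = 225 - 41 = 184)
U*v(E) = 184*(2*2**2) = 184*(2*4) = 184*8 = 1472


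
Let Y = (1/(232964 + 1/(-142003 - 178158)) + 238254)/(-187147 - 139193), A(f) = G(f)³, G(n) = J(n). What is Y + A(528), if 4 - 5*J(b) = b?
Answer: -700408944574740234593971/608509776595675500 ≈ -1.1510e+6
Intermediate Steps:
J(b) = ⅘ - b/5
G(n) = ⅘ - n/5
A(f) = (⅘ - f/5)³
Y = -17770409795383723/24340391063827020 (Y = (1/(232964 + 1/(-320161)) + 238254)/(-326340) = (1/(232964 - 1/320161) + 238254)*(-1/326340) = (1/(74585987203/320161) + 238254)*(-1/326340) = (320161/74585987203 + 238254)*(-1/326340) = (17770409795383723/74585987203)*(-1/326340) = -17770409795383723/24340391063827020 ≈ -0.73008)
Y + A(528) = -17770409795383723/24340391063827020 - (-4 + 528)³/125 = -17770409795383723/24340391063827020 - 1/125*524³ = -17770409795383723/24340391063827020 - 1/125*143877824 = -17770409795383723/24340391063827020 - 143877824/125 = -700408944574740234593971/608509776595675500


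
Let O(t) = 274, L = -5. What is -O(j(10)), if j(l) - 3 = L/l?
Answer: -274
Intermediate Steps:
j(l) = 3 - 5/l
-O(j(10)) = -1*274 = -274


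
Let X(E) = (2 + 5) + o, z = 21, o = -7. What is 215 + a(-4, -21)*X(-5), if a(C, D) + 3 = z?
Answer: 215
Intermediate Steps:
a(C, D) = 18 (a(C, D) = -3 + 21 = 18)
X(E) = 0 (X(E) = (2 + 5) - 7 = 7 - 7 = 0)
215 + a(-4, -21)*X(-5) = 215 + 18*0 = 215 + 0 = 215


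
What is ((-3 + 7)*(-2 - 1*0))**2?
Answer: 64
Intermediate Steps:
((-3 + 7)*(-2 - 1*0))**2 = (4*(-2 + 0))**2 = (4*(-2))**2 = (-8)**2 = 64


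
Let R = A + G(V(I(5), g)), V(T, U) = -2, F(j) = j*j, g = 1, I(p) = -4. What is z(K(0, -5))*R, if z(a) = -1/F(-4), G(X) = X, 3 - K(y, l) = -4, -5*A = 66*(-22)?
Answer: -721/40 ≈ -18.025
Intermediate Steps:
F(j) = j²
A = 1452/5 (A = -66*(-22)/5 = -⅕*(-1452) = 1452/5 ≈ 290.40)
K(y, l) = 7 (K(y, l) = 3 - 1*(-4) = 3 + 4 = 7)
z(a) = -1/16 (z(a) = -1/((-4)²) = -1/16)
R = 1442/5 (R = 1452/5 - 2 = 1442/5 ≈ 288.40)
z(K(0, -5))*R = -1/16*1442/5 = -721/40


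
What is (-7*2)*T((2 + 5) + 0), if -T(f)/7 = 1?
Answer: 98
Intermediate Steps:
T(f) = -7 (T(f) = -7*1 = -7)
(-7*2)*T((2 + 5) + 0) = -7*2*(-7) = -14*(-7) = 98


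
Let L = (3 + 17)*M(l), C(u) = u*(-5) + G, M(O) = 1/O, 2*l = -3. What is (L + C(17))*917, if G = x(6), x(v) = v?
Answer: -254009/3 ≈ -84670.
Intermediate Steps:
G = 6
l = -3/2 (l = (1/2)*(-3) = -3/2 ≈ -1.5000)
C(u) = 6 - 5*u (C(u) = u*(-5) + 6 = -5*u + 6 = 6 - 5*u)
L = -40/3 (L = (3 + 17)/(-3/2) = 20*(-2/3) = -40/3 ≈ -13.333)
(L + C(17))*917 = (-40/3 + (6 - 5*17))*917 = (-40/3 + (6 - 85))*917 = (-40/3 - 79)*917 = -277/3*917 = -254009/3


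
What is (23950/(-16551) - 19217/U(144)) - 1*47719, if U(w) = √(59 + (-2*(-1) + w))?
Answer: -789821119/16551 - 19217*√205/205 ≈ -49063.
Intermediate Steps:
U(w) = √(61 + w) (U(w) = √(59 + (2 + w)) = √(61 + w))
(23950/(-16551) - 19217/U(144)) - 1*47719 = (23950/(-16551) - 19217/√(61 + 144)) - 1*47719 = (23950*(-1/16551) - 19217*√205/205) - 47719 = (-23950/16551 - 19217*√205/205) - 47719 = -789821119/16551 - 19217*√205/205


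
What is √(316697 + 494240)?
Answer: √810937 ≈ 900.52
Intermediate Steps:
√(316697 + 494240) = √810937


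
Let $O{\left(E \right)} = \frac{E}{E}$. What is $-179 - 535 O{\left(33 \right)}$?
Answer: $-714$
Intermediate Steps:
$O{\left(E \right)} = 1$
$-179 - 535 O{\left(33 \right)} = -179 - 535 = -714$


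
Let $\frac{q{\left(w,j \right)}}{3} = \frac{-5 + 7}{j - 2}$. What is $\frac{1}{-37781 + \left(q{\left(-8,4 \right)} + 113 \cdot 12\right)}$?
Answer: $- \frac{1}{36422} \approx -2.7456 \cdot 10^{-5}$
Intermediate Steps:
$q{\left(w,j \right)} = \frac{6}{-2 + j}$ ($q{\left(w,j \right)} = 3 \frac{-5 + 7}{j - 2} = 3 \frac{2}{-2 + j} = \frac{6}{-2 + j}$)
$\frac{1}{-37781 + \left(q{\left(-8,4 \right)} + 113 \cdot 12\right)} = \frac{1}{-37781 + \left(\frac{6}{-2 + 4} + 113 \cdot 12\right)} = \frac{1}{-37781 + \left(\frac{6}{2} + 1356\right)} = \frac{1}{-37781 + \left(6 \cdot \frac{1}{2} + 1356\right)} = \frac{1}{-37781 + \left(3 + 1356\right)} = \frac{1}{-37781 + 1359} = \frac{1}{-36422} = - \frac{1}{36422}$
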